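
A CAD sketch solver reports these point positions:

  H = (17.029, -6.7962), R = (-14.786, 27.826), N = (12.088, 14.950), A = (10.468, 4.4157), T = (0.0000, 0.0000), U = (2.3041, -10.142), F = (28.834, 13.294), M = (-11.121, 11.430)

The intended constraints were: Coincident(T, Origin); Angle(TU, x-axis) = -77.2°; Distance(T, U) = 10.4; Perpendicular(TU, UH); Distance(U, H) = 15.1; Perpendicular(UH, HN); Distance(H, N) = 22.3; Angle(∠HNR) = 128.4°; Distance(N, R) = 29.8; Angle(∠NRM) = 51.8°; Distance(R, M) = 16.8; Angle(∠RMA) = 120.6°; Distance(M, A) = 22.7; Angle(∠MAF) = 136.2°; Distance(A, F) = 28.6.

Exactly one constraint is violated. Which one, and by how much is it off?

Distance(A, F) = 28.6 — off by 8.20.

T = (0.00, 0.00) ✓; TU at -77.20° ✓; |TU| = 10.40 ✓; ∠(TU, UH) = 90.00° ✓; |UH| = 15.10 ✓; ∠(UH, HN) = 90.00° ✓; |HN| = 22.30 ✓; ∠HNR = 128.4° ✓; |NR| = 29.80 ✓; ∠NRM = 51.80° ✓; |RM| = 16.80 ✓; ∠RMA = 120.6° ✓; |MA| = 22.70 ✓; ∠MAF = 136.2° ✓; |AF| = 20.40 ✗.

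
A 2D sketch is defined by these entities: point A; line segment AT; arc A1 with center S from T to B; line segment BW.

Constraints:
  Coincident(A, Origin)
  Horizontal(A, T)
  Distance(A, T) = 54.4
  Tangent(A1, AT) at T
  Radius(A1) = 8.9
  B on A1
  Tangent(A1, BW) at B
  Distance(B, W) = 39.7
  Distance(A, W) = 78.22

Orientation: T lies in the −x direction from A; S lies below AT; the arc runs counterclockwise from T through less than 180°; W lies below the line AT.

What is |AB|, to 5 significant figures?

63.983

A is at the origin; AT is horizontal with |AT| = 54.4 and T on the −x side, so T = (-54.400, 0.0000). The tangent condition forces ST to be normal to AT, so S = T + (0, -8.9) = (-54.400, -8.9000). Since SB ⟂ BW (tangency), |SW| = √(8.9² + 39.7²) = 40.685 regardless of where B sits on A1. So W lies on both circle(A, 78.22) and circle(S, 40.685); the below-AT intersection is W = (-60.923, -49.059). B is the foot of the tangent from W: B = (-63.284, -9.4294).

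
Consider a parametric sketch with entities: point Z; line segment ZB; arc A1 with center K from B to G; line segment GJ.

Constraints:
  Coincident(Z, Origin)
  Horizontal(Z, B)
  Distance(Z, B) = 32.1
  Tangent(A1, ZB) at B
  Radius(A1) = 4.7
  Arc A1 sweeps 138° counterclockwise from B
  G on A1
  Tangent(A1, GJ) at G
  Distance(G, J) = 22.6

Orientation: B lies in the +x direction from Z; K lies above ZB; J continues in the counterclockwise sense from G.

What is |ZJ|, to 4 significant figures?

29.73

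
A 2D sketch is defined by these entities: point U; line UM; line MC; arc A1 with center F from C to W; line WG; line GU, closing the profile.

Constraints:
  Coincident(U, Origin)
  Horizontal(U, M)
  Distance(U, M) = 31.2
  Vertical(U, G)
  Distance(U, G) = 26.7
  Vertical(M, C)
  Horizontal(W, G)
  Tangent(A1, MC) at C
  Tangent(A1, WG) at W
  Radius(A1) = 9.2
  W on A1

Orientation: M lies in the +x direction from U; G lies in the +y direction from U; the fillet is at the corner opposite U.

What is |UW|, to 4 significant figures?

34.60

U is at the origin; U and M share the same y with |UM| = 31.2 and M on the +x side, so M = (31.20, 0.000). UG is vertical with |UG| = 26.7 and G on the +y side, so G = (0.000, 26.70). The virtual corner opposite U is at (31.20, 26.70). The tangent condition forces FC to be normal to MC and the tangent condition forces FW to be normal to WG, with radius 9.2, so the center F sits 9.2 in from both sides at F = (22.00, 17.50). That places the tangent points at C = (31.20, 17.50) on MC and W = (22.00, 26.70) on WG. Then |UW| = |W − U| = 34.60.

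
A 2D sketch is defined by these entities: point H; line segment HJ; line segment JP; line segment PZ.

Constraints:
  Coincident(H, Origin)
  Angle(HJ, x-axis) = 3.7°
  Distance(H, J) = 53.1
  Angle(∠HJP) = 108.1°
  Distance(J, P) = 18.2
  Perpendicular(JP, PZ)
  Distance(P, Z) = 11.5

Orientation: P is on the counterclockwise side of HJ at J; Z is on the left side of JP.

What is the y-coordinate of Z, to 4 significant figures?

23.91

∠HJP = 108.1°, so JP runs at 3.7° + (180° − 108.1°) = 75.60° from the x-axis; with |JP| = 18.2, P = J + 18.2·(cos 75.60°, sin 75.60°) = (57.52, 21.05). The perpendicularity gives PZ at right angles to JP; with |PZ| = 11.5 on the left of JP, Z = P + 11.5·(-0.9686, 0.2487) = (46.38, 23.91). So Z.y = 23.91.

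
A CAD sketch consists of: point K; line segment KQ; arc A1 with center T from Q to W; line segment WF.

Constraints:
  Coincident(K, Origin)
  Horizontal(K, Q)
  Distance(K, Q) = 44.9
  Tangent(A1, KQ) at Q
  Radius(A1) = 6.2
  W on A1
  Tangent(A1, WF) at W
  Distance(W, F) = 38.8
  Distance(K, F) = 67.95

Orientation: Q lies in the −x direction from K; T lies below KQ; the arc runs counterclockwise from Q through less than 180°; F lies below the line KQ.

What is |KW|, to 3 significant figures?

51.5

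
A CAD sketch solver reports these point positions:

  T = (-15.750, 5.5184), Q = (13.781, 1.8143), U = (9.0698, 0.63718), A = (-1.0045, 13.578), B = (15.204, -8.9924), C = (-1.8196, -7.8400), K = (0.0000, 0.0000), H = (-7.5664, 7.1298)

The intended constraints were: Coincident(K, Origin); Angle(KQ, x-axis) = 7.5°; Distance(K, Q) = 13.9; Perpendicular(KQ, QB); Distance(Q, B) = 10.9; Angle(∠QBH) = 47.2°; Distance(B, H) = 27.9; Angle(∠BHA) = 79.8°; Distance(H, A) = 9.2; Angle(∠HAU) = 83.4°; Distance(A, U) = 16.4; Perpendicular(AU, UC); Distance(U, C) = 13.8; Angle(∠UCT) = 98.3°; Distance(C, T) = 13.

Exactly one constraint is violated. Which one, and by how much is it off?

Distance(C, T) = 13 — off by 6.30.

K = (0.00, 0.00) ✓; KQ at 7.500° ✓; |KQ| = 13.90 ✓; ∠(KQ, QB) = 90.00° ✓; |QB| = 10.90 ✓; ∠QBH = 47.20° ✓; |BH| = 27.90 ✓; ∠BHA = 79.80° ✓; |HA| = 9.200 ✓; ∠HAU = 83.40° ✓; |AU| = 16.40 ✓; ∠(AU, UC) = 90.00° ✓; |UC| = 13.80 ✓; ∠UCT = 98.30° ✓; |CT| = 19.30 ✗.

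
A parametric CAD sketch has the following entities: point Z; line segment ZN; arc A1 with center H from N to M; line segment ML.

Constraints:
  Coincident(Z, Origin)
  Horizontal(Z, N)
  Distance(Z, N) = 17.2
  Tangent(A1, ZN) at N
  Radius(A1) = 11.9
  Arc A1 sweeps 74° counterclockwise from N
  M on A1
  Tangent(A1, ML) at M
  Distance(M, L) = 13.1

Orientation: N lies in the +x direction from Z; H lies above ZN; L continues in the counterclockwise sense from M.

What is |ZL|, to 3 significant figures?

38.6

Z is at the origin; ZN is horizontal with |ZN| = 17.2 and N on the +x side, so N = (17.2, 0.00). Tangency of A1 to ZN means the radius HN is perpendicular to ZN, so H = N + (0, 11.9) = (17.2, 11.9). On A1, N sits at bearing -90° from H; a 74° counterclockwise sweep puts M at bearing -16°, so M = H + 11.9·(cos -16°, sin -16°) = (28.6, 8.62). A1 meets ML tangentially, so HM is at right angles to ML, so ML runs along (−sin -16°, cos -16°); with |ML| = 13.1, L = (32.2, 21.2). Then |ZL| = |L − Z| = 38.6.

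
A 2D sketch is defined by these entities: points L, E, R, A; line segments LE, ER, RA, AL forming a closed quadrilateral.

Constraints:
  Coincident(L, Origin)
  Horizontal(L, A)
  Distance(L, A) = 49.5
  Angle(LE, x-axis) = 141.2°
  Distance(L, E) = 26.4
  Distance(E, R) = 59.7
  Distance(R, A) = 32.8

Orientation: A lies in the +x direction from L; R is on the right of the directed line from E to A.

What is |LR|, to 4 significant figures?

33.31

L is at the origin; LA is horizontal with |LA| = 49.5 and A in +x, so A = (49.5, 0). LE runs at 141.2° with |LE| = 26.4, so E = (-20.57, 16.54). R is determined by |ER| = 59.7 and |RA| = 32.8 together: it lies at the intersection of circle(E, 59.7) and circle(A, 32.8). With |EA| = 72.00, the foot of the radical line on EA is 53.28 from E and the perpendicular offset is √(59.7² − 53.28²) = 26.93. Taking the right-of-EA solution: R = (25.09, -21.91).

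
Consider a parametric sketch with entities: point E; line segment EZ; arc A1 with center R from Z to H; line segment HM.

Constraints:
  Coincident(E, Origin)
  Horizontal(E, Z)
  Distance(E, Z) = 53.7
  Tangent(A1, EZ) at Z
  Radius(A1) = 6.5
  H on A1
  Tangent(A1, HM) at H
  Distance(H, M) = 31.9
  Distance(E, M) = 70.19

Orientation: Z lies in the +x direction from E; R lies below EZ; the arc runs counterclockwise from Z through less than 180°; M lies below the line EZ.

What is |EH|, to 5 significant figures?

48.391

Checks: E.y = 0.00, Z.y = 0.00 ✓; |RH| = 6.500 ✓; ∠(RH, HM) = 90.00° ✓; |HM| = 31.90 ✓; |EM| = 70.19 ✓.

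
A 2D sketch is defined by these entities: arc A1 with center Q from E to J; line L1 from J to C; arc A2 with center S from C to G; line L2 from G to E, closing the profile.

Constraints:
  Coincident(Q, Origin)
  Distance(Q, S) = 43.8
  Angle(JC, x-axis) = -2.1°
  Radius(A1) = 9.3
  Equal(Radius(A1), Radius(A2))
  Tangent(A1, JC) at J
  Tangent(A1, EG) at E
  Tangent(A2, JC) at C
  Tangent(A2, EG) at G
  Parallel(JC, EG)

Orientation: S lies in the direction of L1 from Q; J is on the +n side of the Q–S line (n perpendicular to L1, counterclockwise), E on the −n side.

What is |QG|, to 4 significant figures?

44.78

Tangency of A1 to both parallel lines with radius 9.3 puts J and E at Q ± 9.3·n: J = (0.3408, 9.294), E = (-0.3408, -9.294). Equal radii place C and G the same way about S: C = S + 9.3·n = (44.11, 7.689), G = S − 9.3·n = (43.43, -10.90). Then |QG| = |G − Q| = 44.78.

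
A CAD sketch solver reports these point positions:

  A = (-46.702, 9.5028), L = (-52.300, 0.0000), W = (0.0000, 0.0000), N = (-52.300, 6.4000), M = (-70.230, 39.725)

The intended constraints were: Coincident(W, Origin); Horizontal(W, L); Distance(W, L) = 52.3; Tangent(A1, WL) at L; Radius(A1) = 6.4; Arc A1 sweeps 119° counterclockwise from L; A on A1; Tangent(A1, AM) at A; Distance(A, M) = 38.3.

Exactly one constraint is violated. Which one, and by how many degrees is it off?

Tangent(A1, AM) at A — off by 8.90°.

W = (0.00, 0.00) ✓; W.y = 0.00, L.y = 0.00 ✓; |WL| = 52.30 ✓; ∠(NL, LW) = 90.00° ✓; |NL| = 6.400 ✓; bearing(N→A) − bearing(N→L) = 119.0° ✓; |NA| = 6.400 ✓; ∠(NA, AM) = 81.10° ✗; |AM| = 38.30 ✓.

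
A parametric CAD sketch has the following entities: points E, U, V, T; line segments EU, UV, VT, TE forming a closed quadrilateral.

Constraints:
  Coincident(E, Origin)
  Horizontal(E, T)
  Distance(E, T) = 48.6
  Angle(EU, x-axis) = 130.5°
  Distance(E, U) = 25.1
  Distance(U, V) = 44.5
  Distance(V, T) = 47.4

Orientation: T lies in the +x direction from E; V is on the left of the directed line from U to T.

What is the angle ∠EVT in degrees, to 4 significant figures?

62.64°

E is at the origin; ET is horizontal with |ET| = 48.6 and T in +x, so T = (48.6, 0). EU runs at 130.5° with |EU| = 25.1, so U = (-16.30, 19.09). V is determined by |UV| = 44.5 and |VT| = 47.4 together: it lies at the intersection of circle(U, 44.5) and circle(T, 47.4). With |UT| = 67.65, the foot of the radical line on UT is 31.85 from U and the perpendicular offset is √(44.5² − 31.85²) = 31.07. Taking the left-of-UT solution: V = (23.03, 39.91).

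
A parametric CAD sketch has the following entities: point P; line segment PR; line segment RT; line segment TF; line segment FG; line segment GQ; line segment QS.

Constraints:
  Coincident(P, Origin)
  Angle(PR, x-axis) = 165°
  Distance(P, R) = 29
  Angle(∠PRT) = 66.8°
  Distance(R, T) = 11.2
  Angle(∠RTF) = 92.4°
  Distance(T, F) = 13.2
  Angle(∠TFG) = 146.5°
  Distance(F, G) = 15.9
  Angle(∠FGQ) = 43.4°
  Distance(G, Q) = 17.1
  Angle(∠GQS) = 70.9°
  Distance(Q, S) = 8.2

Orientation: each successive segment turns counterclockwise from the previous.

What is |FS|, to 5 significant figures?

4.2769

P is at the origin; PR runs at 165.0° with length 29.0, so R = (-28.012, 7.5058). ∠PRT = 66.8° gives RT at -81.800° from the x-axis; with |RT| = 11.2, T = (-26.414, -3.5797). ∠RTF = 92.4° gives TF at 5.8000° from the x-axis; with |TF| = 13.2, F = (-13.282, -2.2458). ∠TFG = 146.5° gives FG at 39.300° from the x-axis; with |FG| = 15.9, G = (-0.97792, 7.8250). ∠FGQ = 43.4° gives GQ at 175.90° from the x-axis; with |GQ| = 17.1, Q = (-18.034, 9.0476). ∠GQS = 70.9° gives QS at -75.000° from the x-axis; with |QS| = 8.2, S = (-15.912, 1.1270). Then |FS| = |S − F| = 4.2769.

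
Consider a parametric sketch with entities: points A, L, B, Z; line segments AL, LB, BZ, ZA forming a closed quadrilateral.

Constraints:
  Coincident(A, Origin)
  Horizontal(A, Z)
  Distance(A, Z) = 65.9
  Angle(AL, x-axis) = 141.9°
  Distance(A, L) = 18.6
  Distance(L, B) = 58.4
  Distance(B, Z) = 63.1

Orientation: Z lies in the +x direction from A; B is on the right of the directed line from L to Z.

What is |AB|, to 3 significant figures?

41.5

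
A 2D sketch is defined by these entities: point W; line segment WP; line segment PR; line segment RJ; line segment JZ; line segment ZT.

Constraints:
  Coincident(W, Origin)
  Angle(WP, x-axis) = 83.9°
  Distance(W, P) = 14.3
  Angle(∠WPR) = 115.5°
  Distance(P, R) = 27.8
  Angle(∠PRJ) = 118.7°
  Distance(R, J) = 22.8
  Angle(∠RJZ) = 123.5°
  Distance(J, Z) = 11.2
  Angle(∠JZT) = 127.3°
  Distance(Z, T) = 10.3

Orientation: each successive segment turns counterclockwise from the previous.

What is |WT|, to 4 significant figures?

34.95

W is at the origin; WP runs at 83.9° with length 14.3, so P = (1.520, 14.22). ∠WPR = 115.5° gives PR at 148.4° from the x-axis; with |PR| = 27.8, R = (-22.16, 28.79). ∠PRJ = 118.7° gives RJ at -150.3° from the x-axis; with |RJ| = 22.8, J = (-41.96, 17.49). ∠RJZ = 123.5° gives JZ at -93.80° from the x-axis; with |JZ| = 11.2, Z = (-42.71, 6.314). ∠JZT = 127.3° gives ZT at -41.10° from the x-axis; with |ZT| = 10.3, T = (-34.94, -0.4570). Then |WT| = |T − W| = 34.95.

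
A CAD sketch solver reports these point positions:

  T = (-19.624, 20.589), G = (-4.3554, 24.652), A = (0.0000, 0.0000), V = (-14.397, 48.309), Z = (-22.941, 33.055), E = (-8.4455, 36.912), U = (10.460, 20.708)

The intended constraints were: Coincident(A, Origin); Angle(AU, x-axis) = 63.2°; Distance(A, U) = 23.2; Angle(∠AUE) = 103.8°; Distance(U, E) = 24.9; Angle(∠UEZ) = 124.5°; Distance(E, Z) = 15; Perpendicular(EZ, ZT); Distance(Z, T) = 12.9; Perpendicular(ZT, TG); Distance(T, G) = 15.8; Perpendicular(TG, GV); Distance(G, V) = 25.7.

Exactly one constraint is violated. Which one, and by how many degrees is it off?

Perpendicular(TG, GV) — off by 8.10°.

A = (0.00, 0.00) ✓; AU at 63.20° ✓; |AU| = 23.20 ✓; ∠AUE = 103.8° ✓; |UE| = 24.90 ✓; ∠UEZ = 124.5° ✓; |EZ| = 15.00 ✓; ∠(EZ, ZT) = 90.00° ✓; |ZT| = 12.90 ✓; ∠(ZT, TG) = 90.00° ✓; |TG| = 15.80 ✓; ∠(TG, GV) = 98.10° ✗; |GV| = 25.70 ✓.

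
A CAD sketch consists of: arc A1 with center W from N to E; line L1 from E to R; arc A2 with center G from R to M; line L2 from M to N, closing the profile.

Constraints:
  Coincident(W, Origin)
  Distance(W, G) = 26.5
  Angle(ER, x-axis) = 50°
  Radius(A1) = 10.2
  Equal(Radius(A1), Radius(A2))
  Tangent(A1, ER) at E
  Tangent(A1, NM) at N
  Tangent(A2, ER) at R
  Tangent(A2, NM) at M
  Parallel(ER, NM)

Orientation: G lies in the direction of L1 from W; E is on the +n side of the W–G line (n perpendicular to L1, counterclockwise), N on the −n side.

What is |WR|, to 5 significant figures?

28.395

Tangency of A1 to both parallel lines with radius 10.2 puts E and N at W ± 10.2·n: E = (-7.8137, 6.5564), N = (7.8137, -6.5564). Equal radii place R and M the same way about G: R = G + 10.2·n = (9.2202, 26.857), M = G − 10.2·n = (24.848, 13.744). Then |WR| = |R − W| = 28.395.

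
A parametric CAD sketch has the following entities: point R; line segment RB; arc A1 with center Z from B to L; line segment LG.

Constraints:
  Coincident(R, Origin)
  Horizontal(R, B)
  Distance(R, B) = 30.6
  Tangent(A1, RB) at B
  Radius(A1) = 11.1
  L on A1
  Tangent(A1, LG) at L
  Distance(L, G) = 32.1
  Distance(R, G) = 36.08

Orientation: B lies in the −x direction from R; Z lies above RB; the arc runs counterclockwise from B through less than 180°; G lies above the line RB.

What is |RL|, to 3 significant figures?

21.5

Checks: |ZL| = 11.10 ✓; ∠(ZL, LG) = 90.00° ✓; |LG| = 32.10 ✓; |RG| = 36.08 ✓.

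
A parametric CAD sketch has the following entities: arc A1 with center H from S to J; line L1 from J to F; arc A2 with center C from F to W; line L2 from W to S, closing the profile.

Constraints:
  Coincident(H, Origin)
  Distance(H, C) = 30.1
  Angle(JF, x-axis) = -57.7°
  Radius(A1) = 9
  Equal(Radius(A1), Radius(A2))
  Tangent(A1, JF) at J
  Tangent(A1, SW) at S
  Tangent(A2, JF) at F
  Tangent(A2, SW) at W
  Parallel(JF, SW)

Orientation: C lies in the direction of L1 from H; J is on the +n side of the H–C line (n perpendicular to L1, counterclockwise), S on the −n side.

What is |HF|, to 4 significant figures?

31.42

The slot axis is L1's direction at -57.7°, so u = (cos -57.7°, sin -57.7°) = (0.5344, -0.8453) and n = (−sin -57.7°, cos -57.7°) = (0.8453, 0.5344). H is at the origin and C lies 30.1 along u from H, so C = 30.1·u = (16.08, -25.44). Tangency of A1 to both parallel lines with radius 9.0 puts J and S at H ± 9.0·n: J = (7.607, 4.809), S = (-7.607, -4.809). Equal radii place F and W the same way about C: F = C + 9.0·n = (23.69, -20.63), W = C − 9.0·n = (8.477, -30.25). Then |HF| = |F − H| = 31.42.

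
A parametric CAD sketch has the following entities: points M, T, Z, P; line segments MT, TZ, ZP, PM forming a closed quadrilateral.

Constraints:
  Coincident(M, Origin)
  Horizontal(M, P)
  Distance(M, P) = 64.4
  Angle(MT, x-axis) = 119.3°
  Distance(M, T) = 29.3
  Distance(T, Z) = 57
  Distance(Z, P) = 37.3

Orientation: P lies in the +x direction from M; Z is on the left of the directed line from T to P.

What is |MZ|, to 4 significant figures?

52.10

Checks: |TZ| = 57.00 ✓; |ZP| = 37.30 ✓.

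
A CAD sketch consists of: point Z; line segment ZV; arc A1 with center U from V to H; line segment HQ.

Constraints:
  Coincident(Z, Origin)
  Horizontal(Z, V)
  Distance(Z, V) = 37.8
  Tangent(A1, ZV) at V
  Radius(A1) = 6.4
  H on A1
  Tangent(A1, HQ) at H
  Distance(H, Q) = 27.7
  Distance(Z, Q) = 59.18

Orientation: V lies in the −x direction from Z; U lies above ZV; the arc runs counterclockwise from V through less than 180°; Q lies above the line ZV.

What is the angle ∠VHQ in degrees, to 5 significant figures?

116.22°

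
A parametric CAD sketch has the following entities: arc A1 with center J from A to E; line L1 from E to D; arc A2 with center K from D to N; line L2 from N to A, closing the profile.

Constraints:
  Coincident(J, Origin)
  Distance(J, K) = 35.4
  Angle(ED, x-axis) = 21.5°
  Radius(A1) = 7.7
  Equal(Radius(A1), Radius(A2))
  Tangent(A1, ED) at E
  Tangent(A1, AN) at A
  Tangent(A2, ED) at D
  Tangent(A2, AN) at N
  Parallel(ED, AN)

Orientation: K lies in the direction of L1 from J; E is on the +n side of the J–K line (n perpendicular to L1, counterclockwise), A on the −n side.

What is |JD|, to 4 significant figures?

36.23

The slot axis is L1's direction at 21.5°, so u = (cos 21.5°, sin 21.5°) = (0.9304, 0.3665) and n = (−sin 21.5°, cos 21.5°) = (-0.3665, 0.9304). J is at the origin and K lies 35.4 along u from J, so K = 35.4·u = (32.94, 12.97). Tangency of A1 to both parallel lines with radius 7.7 puts E and A at J ± 7.7·n: E = (-2.822, 7.164), A = (2.822, -7.164). Equal radii place D and N the same way about K: D = K + 7.7·n = (30.11, 20.14), N = K − 7.7·n = (35.76, 5.810). Then |JD| = |D − J| = 36.23.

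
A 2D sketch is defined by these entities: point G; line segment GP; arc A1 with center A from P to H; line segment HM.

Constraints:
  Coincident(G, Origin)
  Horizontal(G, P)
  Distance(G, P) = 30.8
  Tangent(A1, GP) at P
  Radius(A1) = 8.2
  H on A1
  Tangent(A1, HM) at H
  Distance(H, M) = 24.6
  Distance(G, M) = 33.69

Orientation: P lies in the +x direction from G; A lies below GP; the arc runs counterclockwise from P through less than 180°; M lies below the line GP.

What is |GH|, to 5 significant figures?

23.675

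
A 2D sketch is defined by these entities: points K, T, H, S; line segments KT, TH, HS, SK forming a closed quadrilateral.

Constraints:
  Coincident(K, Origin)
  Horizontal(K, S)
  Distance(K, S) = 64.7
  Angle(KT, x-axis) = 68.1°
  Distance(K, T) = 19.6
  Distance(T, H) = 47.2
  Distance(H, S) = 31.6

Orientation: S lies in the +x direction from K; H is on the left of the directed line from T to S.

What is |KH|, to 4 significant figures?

60.75

Checks: K.y = 0.00, S.y = 0.00 ✓; |TH| = 47.20 ✓; |HS| = 31.60 ✓.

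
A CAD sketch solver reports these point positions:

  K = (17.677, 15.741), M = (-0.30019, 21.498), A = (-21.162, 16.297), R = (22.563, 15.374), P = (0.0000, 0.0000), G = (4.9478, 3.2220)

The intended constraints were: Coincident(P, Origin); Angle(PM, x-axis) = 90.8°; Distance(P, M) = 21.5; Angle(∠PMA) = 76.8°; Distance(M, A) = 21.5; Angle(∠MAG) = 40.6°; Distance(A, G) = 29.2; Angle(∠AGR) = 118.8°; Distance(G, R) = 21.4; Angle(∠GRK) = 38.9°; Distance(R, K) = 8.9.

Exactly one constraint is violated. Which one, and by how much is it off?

Distance(R, K) = 8.9 — off by 4.00.

P = (0.00, 0.00) ✓; PM at 90.80° ✓; |PM| = 21.50 ✓; ∠PMA = 76.80° ✓; |MA| = 21.50 ✓; ∠MAG = 40.60° ✓; |AG| = 29.20 ✓; ∠AGR = 118.8° ✓; |GR| = 21.40 ✓; ∠GRK = 38.90° ✓; |RK| = 4.900 ✗.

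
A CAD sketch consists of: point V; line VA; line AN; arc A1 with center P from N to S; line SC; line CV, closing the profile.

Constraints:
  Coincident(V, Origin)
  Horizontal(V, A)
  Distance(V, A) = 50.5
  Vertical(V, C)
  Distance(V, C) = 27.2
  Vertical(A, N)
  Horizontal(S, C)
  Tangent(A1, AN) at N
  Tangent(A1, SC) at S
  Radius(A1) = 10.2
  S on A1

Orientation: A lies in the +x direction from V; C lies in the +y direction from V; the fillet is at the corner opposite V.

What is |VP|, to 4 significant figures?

43.74

V is at the origin; VA is horizontal with |VA| = 50.5 and A on the +x side, so A = (50.50, 0.000). V and C share the same x with |VC| = 27.2 and C on the +y side, so C = (0.000, 27.20). The virtual corner opposite V is at (50.50, 27.20). The tangent condition forces PN to be normal to AN and tangency of A1 to SC means the radius PS is perpendicular to SC, with radius 10.2, so the center P sits 10.2 in from both sides at P = (40.30, 17.00). Then |VP| = |P − V| = 43.74.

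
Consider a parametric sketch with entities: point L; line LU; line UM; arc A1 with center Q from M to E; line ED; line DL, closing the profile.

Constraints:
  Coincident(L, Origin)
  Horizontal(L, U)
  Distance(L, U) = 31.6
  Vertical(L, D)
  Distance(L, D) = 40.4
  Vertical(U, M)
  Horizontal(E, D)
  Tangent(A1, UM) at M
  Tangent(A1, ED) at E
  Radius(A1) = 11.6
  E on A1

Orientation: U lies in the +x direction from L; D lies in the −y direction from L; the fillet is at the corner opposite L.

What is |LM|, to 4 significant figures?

42.76

L is at the origin; L and U share the same y with |LU| = 31.6 and U on the +x side, so U = (31.60, 0.000). LD is vertical with |LD| = 40.4 and D on the −y side, so D = (0.000, -40.40). The virtual corner opposite L is at (31.60, -40.40). The tangent condition forces QM to be normal to UM and the tangent condition forces QE to be normal to ED, with radius 11.6, so the center Q sits 11.6 in from both sides at Q = (20.00, -28.80). That places the tangent points at M = (31.60, -28.80) on UM and E = (20.00, -40.40) on ED. Then |LM| = |M − L| = 42.76.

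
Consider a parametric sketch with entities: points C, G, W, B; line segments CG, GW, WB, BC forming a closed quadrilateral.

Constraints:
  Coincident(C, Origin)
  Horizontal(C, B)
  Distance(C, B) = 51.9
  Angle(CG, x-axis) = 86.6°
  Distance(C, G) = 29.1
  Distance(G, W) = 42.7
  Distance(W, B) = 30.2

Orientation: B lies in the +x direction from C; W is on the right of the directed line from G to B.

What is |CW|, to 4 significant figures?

24.19

Checks: |GW| = 42.70 ✓; |WB| = 30.20 ✓.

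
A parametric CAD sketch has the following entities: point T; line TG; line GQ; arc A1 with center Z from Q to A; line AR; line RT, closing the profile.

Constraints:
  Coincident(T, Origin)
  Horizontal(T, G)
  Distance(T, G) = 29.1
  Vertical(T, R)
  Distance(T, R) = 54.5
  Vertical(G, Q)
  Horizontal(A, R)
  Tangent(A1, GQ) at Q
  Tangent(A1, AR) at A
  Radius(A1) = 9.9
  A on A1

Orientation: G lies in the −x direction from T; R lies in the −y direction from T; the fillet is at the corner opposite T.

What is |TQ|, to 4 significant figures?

53.25

T is at the origin; TG is horizontal with |TG| = 29.1 and G on the −x side, so G = (-29.10, 0.000). TR is vertical with |TR| = 54.5 and R on the −y side, so R = (0.000, -54.50). The virtual corner opposite T is at (-29.10, -54.50). Since A1 is tangent to GQ there, ZQ ⟂ GQ and tangency of A1 to AR means the radius ZA is perpendicular to AR, with radius 9.9, so the center Z sits 9.9 in from both sides at Z = (-19.20, -44.60). That places the tangent points at Q = (-29.10, -44.60) on GQ and A = (-19.20, -54.50) on AR. Then |TQ| = |Q − T| = 53.25.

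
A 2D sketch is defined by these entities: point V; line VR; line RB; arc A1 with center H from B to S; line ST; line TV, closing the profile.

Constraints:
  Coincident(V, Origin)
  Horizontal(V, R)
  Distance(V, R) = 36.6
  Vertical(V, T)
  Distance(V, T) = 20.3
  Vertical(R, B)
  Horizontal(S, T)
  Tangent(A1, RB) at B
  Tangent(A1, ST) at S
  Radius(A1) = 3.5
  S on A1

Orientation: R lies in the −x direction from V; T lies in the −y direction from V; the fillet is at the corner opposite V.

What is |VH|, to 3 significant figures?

37.1

VT is vertical with |VT| = 20.3 and T on the −y side, so T = (0.00, -20.3). The virtual corner opposite V is at (-36.6, -20.3). A1 meets RB tangentially, so HB is at right angles to RB and A1 meets ST tangentially, so HS is at right angles to ST, with radius 3.5, so the center H sits 3.5 in from both sides at H = (-33.1, -16.8). Then |VH| = |H − V| = 37.1.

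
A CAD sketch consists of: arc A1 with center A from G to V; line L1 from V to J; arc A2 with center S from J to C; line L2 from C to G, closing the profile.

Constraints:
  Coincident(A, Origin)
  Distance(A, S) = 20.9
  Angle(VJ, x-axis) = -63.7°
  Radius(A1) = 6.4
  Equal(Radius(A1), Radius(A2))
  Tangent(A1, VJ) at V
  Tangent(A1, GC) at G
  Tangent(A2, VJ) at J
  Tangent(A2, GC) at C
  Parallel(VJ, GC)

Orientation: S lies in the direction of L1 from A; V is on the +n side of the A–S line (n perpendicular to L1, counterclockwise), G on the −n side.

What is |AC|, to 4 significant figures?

21.86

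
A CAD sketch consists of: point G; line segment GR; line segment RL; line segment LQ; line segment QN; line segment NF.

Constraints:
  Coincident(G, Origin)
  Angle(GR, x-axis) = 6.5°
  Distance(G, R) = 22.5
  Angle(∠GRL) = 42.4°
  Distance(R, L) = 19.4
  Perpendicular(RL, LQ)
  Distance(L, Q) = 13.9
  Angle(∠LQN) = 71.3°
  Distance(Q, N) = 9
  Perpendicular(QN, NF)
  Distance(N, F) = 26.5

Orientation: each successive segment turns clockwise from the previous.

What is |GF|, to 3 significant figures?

29.4

G is at the origin; GR runs at 6.5° with length 22.5, so R = (22.4, 2.55). ∠GRL = 42.4° gives RL at -131° from the x-axis; with |RL| = 19.4, L = (9.60, -12.1). The perpendicularity gives LQ at right angles to RL, so LQ runs at 139°; with |LQ| = 13.9, Q = (-0.872, -2.93). ∠LQN = 71.3° gives QN at 30.2° from the x-axis; with |QN| = 9.0, N = (6.91, 1.59). The perpendicularity gives NF at right angles to QN, so NF runs at -59.8°; with |NF| = 26.5, F = (20.2, -21.3). Then |GF| = |F − G| = 29.4.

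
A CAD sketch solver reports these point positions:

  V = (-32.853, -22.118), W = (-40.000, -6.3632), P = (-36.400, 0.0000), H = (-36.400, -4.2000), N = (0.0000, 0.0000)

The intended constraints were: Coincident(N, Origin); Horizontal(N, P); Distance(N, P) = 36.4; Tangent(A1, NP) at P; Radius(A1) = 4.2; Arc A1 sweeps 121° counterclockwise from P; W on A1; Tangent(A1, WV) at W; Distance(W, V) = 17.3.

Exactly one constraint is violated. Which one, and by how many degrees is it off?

Tangent(A1, WV) at W — off by 6.60°.

N = (0.00, 0.00) ✓; N.y = 0.00, P.y = 0.00 ✓; |NP| = 36.40 ✓; ∠(HP, PN) = 90.00° ✓; |HP| = 4.200 ✓; bearing(H→W) − bearing(H→P) = 121.0° ✓; |HW| = 4.200 ✓; ∠(HW, WV) = 96.60° ✗; |WV| = 17.30 ✓.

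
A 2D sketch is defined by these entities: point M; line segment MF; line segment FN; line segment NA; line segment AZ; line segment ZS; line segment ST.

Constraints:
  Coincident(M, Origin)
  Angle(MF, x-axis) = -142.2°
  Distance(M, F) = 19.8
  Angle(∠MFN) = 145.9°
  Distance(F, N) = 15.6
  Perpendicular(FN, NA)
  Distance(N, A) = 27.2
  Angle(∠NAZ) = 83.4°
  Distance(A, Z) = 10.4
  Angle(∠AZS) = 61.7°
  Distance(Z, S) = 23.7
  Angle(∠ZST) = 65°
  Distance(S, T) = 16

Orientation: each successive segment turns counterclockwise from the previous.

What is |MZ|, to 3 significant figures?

26.3

M is at the origin; MF runs at -142.2° with length 19.8, so F = (-15.6, -12.1). ∠MFN = 145.9° gives FN at -108° from the x-axis; with |FN| = 15.6, N = (-20.5, -27.0). FN ⟂ NA, so NA runs at -18.1°; with |NA| = 27.2, A = (5.36, -35.4). ∠NAZ = 83.4° gives AZ at 78.5° from the x-axis; with |AZ| = 10.4, Z = (7.44, -25.2). Then |MZ| = |Z − M| = 26.3.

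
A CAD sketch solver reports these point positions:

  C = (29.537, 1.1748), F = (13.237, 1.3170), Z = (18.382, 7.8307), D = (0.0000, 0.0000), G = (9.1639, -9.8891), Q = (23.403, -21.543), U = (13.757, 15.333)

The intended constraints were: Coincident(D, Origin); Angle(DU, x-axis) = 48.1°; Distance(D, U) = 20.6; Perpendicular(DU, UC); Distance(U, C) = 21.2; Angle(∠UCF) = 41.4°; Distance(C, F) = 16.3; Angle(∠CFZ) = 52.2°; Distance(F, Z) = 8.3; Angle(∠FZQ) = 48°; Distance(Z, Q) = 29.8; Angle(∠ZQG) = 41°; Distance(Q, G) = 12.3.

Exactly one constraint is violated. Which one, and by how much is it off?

Distance(Q, G) = 12.3 — off by 6.10.

D = (0.00, 0.00) ✓; DU at 48.10° ✓; |DU| = 20.60 ✓; ∠(DU, UC) = 90.00° ✓; |UC| = 21.20 ✓; ∠UCF = 41.40° ✓; |CF| = 16.30 ✓; ∠CFZ = 52.20° ✓; |FZ| = 8.301 ✓; ∠FZQ = 48.00° ✓; |ZQ| = 29.80 ✓; ∠ZQG = 41.00° ✓; |QG| = 18.40 ✗.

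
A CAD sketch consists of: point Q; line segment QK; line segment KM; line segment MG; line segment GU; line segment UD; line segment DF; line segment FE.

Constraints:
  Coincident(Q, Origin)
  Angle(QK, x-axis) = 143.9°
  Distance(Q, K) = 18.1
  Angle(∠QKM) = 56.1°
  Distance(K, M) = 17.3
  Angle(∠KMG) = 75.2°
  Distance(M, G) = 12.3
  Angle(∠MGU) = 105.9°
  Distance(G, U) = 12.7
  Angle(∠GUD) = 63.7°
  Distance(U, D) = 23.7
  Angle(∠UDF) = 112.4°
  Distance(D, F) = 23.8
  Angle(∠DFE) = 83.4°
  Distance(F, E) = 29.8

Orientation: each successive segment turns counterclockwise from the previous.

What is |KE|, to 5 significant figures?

37.139

Q is at the origin; QK runs at 143.9° with length 18.1, so K = (-14.625, 10.664). ∠QKM = 56.1° gives KM at -92.200° from the x-axis; with |KM| = 17.3, M = (-15.289, -6.6228). ∠KMG = 75.2° gives MG at 12.600° from the x-axis; with |MG| = 12.3, G = (-3.2849, -3.9396). ∠MGU = 105.9° gives GU at 86.700° from the x-axis; with |GU| = 12.7, U = (-2.5539, 8.7393). ∠GUD = 63.7° gives UD at -157.00° from the x-axis; with |UD| = 23.7, D = (-24.370, -0.52102). ∠UDF = 112.4° gives DF at -89.400° from the x-axis; with |DF| = 23.8, F = (-24.121, -24.320). ∠DFE = 83.4° gives FE at 7.2000° from the x-axis; with |FE| = 29.8, E = (5.4444, -20.585). Then |KE| = |E − K| = 37.139.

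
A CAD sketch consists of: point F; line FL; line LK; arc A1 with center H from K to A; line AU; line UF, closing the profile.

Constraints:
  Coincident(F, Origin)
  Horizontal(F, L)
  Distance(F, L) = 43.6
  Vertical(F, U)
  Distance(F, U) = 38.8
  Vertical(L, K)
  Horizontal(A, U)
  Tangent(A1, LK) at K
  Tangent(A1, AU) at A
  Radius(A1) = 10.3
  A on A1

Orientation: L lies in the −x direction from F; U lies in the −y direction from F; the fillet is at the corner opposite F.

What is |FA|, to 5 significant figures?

51.131

F is at the origin; FL is horizontal with |FL| = 43.6 and L on the −x side, so L = (-43.600, 0.0000). FU is vertical with |FU| = 38.8 and U on the −y side, so U = (0.0000, -38.800). The virtual corner opposite F is at (-43.600, -38.800). Since A1 is tangent to LK there, HK ⟂ LK and the tangent condition forces HA to be normal to AU, with radius 10.3, so the center H sits 10.3 in from both sides at H = (-33.300, -28.500). That places the tangent points at K = (-43.600, -28.500) on LK and A = (-33.300, -38.800) on AU. Then |FA| = |A − F| = 51.131.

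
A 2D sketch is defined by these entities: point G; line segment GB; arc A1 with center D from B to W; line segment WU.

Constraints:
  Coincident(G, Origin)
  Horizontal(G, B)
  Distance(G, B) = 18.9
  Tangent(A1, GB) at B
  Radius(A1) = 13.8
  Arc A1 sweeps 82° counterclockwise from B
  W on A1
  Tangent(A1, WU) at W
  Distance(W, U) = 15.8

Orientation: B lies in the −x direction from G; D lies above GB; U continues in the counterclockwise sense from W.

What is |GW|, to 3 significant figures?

13.0

G is at the origin; G and B share the same y with |GB| = 18.9 and B on the −x side, so B = (-18.9, 0.00). Tangency of A1 to GB means the radius DB is perpendicular to GB, so D = B + (0, 13.8) = (-18.9, 13.8). On A1, B sits at bearing -90° from D; an 82° counterclockwise sweep puts W at bearing -8°, so W = D + 13.8·(cos -8°, sin -8°) = (-5.23, 11.9). Then |GW| = |W − G| = 13.0.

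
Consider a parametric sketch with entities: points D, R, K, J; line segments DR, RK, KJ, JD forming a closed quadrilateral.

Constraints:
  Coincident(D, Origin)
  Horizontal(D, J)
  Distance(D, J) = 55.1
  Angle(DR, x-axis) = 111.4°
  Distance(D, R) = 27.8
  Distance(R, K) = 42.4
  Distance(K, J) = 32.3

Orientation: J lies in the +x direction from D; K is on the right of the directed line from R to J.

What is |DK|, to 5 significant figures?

22.824

D is at the origin; DJ is horizontal with |DJ| = 55.1 and J in +x, so J = (55.1, 0). DR runs at 111.4° with |DR| = 27.8, so R = (-10.144, 25.883). K is determined by |RK| = 42.4 and |KJ| = 32.3 together: it lies at the intersection of circle(R, 42.4) and circle(J, 32.3). With |RJ| = 70.190, the foot of the radical line on RJ is 40.470 from R and the perpendicular offset is √(42.4² − 40.470²) = 12.648. Taking the right-of-RJ solution: K = (22.810, -0.79685).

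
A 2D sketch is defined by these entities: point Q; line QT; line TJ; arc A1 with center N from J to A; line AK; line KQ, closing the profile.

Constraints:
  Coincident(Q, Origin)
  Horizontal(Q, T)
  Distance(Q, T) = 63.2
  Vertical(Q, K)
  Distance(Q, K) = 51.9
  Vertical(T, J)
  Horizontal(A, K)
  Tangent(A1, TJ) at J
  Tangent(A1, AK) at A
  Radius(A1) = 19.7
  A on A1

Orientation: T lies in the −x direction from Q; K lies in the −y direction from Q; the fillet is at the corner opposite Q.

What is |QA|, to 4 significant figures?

67.72

The virtual corner opposite Q is at (-63.20, -51.90). The tangent condition forces NJ to be normal to TJ and the tangent condition forces NA to be normal to AK, with radius 19.7, so the center N sits 19.7 in from both sides at N = (-43.50, -32.20). That places the tangent points at J = (-63.20, -32.20) on TJ and A = (-43.50, -51.90) on AK. Then |QA| = |A − Q| = 67.72.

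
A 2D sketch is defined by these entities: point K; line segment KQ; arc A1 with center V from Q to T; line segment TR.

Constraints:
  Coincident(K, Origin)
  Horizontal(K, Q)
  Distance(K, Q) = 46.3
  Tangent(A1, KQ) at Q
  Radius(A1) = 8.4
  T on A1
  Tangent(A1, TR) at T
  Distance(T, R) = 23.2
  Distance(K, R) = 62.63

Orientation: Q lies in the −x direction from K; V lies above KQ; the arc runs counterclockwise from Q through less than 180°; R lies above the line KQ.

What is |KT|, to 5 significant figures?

41.923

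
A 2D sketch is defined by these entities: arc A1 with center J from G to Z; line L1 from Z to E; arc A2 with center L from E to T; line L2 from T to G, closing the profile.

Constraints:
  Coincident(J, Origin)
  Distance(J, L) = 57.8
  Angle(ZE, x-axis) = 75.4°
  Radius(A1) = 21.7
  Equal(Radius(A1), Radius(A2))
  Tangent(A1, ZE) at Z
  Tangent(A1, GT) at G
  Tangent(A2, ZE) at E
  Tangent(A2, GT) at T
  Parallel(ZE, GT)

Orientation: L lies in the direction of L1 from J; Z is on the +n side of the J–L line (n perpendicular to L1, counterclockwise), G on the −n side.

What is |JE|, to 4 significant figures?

61.74

The slot axis is L1's direction at 75.4°, so u = (cos 75.4°, sin 75.4°) = (0.2521, 0.9677) and n = (−sin 75.4°, cos 75.4°) = (-0.9677, 0.2521). J is at the origin and L lies 57.8 along u from J, so L = 57.8·u = (14.57, 55.93). Tangency of A1 to both parallel lines with radius 21.7 puts Z and G at J ± 21.7·n: Z = (-21.00, 5.470), G = (21.00, -5.470). Equal radii place E and T the same way about L: E = L + 21.7·n = (-6.430, 61.40), T = L − 21.7·n = (35.57, 50.46). Then |JE| = |E − J| = 61.74.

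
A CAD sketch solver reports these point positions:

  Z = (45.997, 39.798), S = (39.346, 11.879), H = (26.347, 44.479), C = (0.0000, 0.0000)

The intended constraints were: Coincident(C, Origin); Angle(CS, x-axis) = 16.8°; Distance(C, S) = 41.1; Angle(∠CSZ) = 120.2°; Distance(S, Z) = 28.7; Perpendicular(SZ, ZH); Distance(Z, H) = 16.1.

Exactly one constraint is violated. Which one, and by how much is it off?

Distance(Z, H) = 16.1 — off by 4.10.

C = (0.00, 0.00) ✓; CS at 16.80° ✓; |CS| = 41.10 ✓; ∠CSZ = 120.2° ✓; |SZ| = 28.70 ✓; ∠(SZ, ZH) = 90.00° ✓; |ZH| = 20.20 ✗.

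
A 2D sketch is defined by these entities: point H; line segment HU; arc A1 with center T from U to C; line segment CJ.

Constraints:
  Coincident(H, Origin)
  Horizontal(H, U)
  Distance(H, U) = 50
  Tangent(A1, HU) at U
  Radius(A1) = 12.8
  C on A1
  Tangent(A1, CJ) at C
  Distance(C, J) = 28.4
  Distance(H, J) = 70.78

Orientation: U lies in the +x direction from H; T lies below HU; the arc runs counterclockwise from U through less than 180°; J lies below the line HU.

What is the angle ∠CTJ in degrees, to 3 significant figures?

65.7°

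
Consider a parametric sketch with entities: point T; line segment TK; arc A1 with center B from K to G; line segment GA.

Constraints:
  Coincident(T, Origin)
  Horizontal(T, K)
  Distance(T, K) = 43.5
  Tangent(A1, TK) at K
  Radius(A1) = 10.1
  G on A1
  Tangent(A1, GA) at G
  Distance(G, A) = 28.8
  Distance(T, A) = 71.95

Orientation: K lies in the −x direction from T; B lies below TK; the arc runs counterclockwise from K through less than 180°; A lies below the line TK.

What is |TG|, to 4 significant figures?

53.13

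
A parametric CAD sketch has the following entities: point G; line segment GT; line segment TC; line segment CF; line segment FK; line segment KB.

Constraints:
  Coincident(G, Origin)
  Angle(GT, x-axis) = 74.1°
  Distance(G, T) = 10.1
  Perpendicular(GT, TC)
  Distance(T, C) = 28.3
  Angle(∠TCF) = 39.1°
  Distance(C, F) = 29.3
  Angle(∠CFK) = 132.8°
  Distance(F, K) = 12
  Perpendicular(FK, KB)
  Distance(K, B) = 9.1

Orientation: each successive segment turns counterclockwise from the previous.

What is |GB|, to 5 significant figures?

5.5454

G is at the origin; GT runs at 74.1° with length 10.1, so T = (2.7670, 9.7136). GT ⟂ TC, so TC runs at 164.10°; with |TC| = 28.3, C = (-24.450, 17.467). ∠TCF = 39.1° gives CF at -55.000° from the x-axis; with |CF| = 29.3, F = (-7.6445, -6.5345). ∠CFK = 132.8° gives FK at -7.8000° from the x-axis; with |FK| = 12.0, K = (4.2445, -8.1631). FK ⟂ KB, so KB runs at 82.200°; with |KB| = 9.1, B = (5.4795, 0.85270). Then |GB| = |B − G| = 5.5454.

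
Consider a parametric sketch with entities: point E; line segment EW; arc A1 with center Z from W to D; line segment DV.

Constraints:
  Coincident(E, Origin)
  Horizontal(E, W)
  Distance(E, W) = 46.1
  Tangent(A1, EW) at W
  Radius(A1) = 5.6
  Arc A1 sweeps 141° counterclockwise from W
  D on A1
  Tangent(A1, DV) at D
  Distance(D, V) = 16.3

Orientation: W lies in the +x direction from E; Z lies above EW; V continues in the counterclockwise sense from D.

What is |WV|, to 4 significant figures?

22.18

On A1, W sits at bearing -90° from Z; a 141° counterclockwise sweep puts D at bearing 51°, so D = Z + 5.6·(cos 51°, sin 51°) = (49.62, 9.952). The tangent condition forces ZD to be normal to DV, so DV runs along (−sin 51°, cos 51°); with |DV| = 16.3, V = (36.96, 20.21). Then |WV| = |V − W| = 22.18.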